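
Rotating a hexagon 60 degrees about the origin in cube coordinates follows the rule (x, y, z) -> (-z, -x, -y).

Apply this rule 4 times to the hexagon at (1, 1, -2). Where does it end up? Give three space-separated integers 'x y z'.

Start: (1, 1, -2)
Step 1: (1, 1, -2) -> (-(-2), -(1), -(1)) = (2, -1, -1)
Step 2: (2, -1, -1) -> (-(-1), -(2), -(-1)) = (1, -2, 1)
Step 3: (1, -2, 1) -> (-(1), -(1), -(-2)) = (-1, -1, 2)
Step 4: (-1, -1, 2) -> (-(2), -(-1), -(-1)) = (-2, 1, 1)

Answer: -2 1 1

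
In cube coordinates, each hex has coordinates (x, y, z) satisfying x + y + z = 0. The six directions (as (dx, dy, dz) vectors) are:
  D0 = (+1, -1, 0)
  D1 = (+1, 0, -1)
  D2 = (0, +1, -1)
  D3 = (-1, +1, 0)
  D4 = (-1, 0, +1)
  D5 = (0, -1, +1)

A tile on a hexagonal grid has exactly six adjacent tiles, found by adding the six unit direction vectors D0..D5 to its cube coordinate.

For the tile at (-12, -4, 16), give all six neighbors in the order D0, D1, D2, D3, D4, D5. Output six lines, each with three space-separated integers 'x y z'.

Answer: -11 -5 16
-11 -4 15
-12 -3 15
-13 -3 16
-13 -4 17
-12 -5 17

Derivation:
Center: (-12, -4, 16). Add each direction:
  D0: (-12, -4, 16) + (1, -1, 0) = (-11, -5, 16)
  D1: (-12, -4, 16) + (1, 0, -1) = (-11, -4, 15)
  D2: (-12, -4, 16) + (0, 1, -1) = (-12, -3, 15)
  D3: (-12, -4, 16) + (-1, 1, 0) = (-13, -3, 16)
  D4: (-12, -4, 16) + (-1, 0, 1) = (-13, -4, 17)
  D5: (-12, -4, 16) + (0, -1, 1) = (-12, -5, 17)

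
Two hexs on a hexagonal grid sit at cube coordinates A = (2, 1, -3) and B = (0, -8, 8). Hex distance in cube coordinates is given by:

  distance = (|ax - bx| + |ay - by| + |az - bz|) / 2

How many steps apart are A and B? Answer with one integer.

|ax - bx| = |2 - 0| = 2
|ay - by| = |1 - (-8)| = 9
|az - bz| = |-3 - 8| = 11
distance = (2 + 9 + 11) / 2 = 22 / 2 = 11

Answer: 11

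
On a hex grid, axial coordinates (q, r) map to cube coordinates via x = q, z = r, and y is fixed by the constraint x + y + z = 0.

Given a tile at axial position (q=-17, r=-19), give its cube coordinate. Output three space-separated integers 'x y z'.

x = q = -17
z = r = -19
y = -x - z = -(-17) - (-19) = 36

Answer: -17 36 -19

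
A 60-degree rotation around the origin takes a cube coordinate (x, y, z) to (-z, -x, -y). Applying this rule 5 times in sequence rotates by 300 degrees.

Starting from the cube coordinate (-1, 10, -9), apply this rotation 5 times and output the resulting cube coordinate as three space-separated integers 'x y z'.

Start: (-1, 10, -9)
Step 1: (-1, 10, -9) -> (-(-9), -(-1), -(10)) = (9, 1, -10)
Step 2: (9, 1, -10) -> (-(-10), -(9), -(1)) = (10, -9, -1)
Step 3: (10, -9, -1) -> (-(-1), -(10), -(-9)) = (1, -10, 9)
Step 4: (1, -10, 9) -> (-(9), -(1), -(-10)) = (-9, -1, 10)
Step 5: (-9, -1, 10) -> (-(10), -(-9), -(-1)) = (-10, 9, 1)

Answer: -10 9 1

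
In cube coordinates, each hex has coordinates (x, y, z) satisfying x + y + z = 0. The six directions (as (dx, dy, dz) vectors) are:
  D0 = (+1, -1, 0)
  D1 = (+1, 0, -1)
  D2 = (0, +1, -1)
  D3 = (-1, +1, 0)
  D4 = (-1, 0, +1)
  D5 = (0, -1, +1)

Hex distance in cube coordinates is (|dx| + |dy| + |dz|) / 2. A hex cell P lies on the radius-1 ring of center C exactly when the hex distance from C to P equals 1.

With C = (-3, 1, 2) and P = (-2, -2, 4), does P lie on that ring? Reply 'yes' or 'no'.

Answer: no

Derivation:
|px - cx| = |-2 - (-3)| = 1
|py - cy| = |-2 - 1| = 3
|pz - cz| = |4 - 2| = 2
distance = (1+3+2)/2 = 6/2 = 3
radius = 1; distance != radius -> no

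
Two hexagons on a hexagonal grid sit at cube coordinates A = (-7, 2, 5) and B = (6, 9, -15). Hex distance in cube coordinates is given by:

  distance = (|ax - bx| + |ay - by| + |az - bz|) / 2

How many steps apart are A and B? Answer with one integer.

Answer: 20

Derivation:
|ax - bx| = |-7 - 6| = 13
|ay - by| = |2 - 9| = 7
|az - bz| = |5 - (-15)| = 20
distance = (13 + 7 + 20) / 2 = 40 / 2 = 20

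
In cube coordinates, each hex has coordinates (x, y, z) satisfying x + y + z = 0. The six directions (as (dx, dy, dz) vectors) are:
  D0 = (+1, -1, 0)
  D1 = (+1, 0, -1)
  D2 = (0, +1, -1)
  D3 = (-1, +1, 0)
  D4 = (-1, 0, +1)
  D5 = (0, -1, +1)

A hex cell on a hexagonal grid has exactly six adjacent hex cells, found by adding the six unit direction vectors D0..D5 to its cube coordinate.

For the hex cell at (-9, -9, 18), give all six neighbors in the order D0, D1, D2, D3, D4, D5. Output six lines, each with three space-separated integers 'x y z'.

Center: (-9, -9, 18). Add each direction:
  D0: (-9, -9, 18) + (1, -1, 0) = (-8, -10, 18)
  D1: (-9, -9, 18) + (1, 0, -1) = (-8, -9, 17)
  D2: (-9, -9, 18) + (0, 1, -1) = (-9, -8, 17)
  D3: (-9, -9, 18) + (-1, 1, 0) = (-10, -8, 18)
  D4: (-9, -9, 18) + (-1, 0, 1) = (-10, -9, 19)
  D5: (-9, -9, 18) + (0, -1, 1) = (-9, -10, 19)

Answer: -8 -10 18
-8 -9 17
-9 -8 17
-10 -8 18
-10 -9 19
-9 -10 19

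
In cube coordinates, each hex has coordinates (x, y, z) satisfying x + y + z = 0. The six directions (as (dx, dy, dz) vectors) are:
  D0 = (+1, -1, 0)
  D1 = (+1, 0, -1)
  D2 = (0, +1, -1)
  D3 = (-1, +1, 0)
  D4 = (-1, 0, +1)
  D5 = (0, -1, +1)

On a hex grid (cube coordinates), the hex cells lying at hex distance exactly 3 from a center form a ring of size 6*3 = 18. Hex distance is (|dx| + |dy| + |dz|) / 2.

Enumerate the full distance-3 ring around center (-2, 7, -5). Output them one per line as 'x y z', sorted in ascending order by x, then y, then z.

Answer: -5 7 -2
-5 8 -3
-5 9 -4
-5 10 -5
-4 6 -2
-4 10 -6
-3 5 -2
-3 10 -7
-2 4 -2
-2 10 -8
-1 4 -3
-1 9 -8
0 4 -4
0 8 -8
1 4 -5
1 5 -6
1 6 -7
1 7 -8

Derivation:
Walk ring at distance 3 from (-2, 7, -5):
Start at center + D4*3 = (-5, 7, -2)
  hex 0: (-5, 7, -2)
  hex 1: (-4, 6, -2)
  hex 2: (-3, 5, -2)
  hex 3: (-2, 4, -2)
  hex 4: (-1, 4, -3)
  hex 5: (0, 4, -4)
  hex 6: (1, 4, -5)
  hex 7: (1, 5, -6)
  hex 8: (1, 6, -7)
  hex 9: (1, 7, -8)
  hex 10: (0, 8, -8)
  hex 11: (-1, 9, -8)
  hex 12: (-2, 10, -8)
  hex 13: (-3, 10, -7)
  hex 14: (-4, 10, -6)
  hex 15: (-5, 10, -5)
  hex 16: (-5, 9, -4)
  hex 17: (-5, 8, -3)
Sorted: 18 hexes.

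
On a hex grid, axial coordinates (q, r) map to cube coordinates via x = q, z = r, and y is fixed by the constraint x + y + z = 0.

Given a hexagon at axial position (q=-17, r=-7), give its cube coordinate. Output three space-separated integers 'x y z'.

x = q = -17
z = r = -7
y = -x - z = -(-17) - (-7) = 24

Answer: -17 24 -7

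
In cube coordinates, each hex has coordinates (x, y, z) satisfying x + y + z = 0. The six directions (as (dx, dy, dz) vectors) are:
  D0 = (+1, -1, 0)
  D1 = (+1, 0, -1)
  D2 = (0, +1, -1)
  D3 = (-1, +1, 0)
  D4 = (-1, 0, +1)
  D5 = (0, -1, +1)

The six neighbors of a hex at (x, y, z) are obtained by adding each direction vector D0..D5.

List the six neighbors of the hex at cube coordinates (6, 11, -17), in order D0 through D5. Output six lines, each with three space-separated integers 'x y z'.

Answer: 7 10 -17
7 11 -18
6 12 -18
5 12 -17
5 11 -16
6 10 -16

Derivation:
Center: (6, 11, -17). Add each direction:
  D0: (6, 11, -17) + (1, -1, 0) = (7, 10, -17)
  D1: (6, 11, -17) + (1, 0, -1) = (7, 11, -18)
  D2: (6, 11, -17) + (0, 1, -1) = (6, 12, -18)
  D3: (6, 11, -17) + (-1, 1, 0) = (5, 12, -17)
  D4: (6, 11, -17) + (-1, 0, 1) = (5, 11, -16)
  D5: (6, 11, -17) + (0, -1, 1) = (6, 10, -16)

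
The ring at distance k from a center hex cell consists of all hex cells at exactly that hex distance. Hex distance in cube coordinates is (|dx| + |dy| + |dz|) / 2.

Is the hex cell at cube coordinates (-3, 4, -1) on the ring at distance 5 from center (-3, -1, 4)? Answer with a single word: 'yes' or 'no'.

|px - cx| = |-3 - (-3)| = 0
|py - cy| = |4 - (-1)| = 5
|pz - cz| = |-1 - 4| = 5
distance = (0+5+5)/2 = 10/2 = 5
radius = 5; distance == radius -> yes

Answer: yes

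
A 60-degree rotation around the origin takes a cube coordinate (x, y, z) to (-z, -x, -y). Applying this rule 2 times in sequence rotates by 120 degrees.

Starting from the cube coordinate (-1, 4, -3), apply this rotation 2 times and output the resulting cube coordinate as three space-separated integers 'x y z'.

Start: (-1, 4, -3)
Step 1: (-1, 4, -3) -> (-(-3), -(-1), -(4)) = (3, 1, -4)
Step 2: (3, 1, -4) -> (-(-4), -(3), -(1)) = (4, -3, -1)

Answer: 4 -3 -1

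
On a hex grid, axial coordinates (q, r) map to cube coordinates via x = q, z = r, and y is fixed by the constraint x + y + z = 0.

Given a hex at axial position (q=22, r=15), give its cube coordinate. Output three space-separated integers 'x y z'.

Answer: 22 -37 15

Derivation:
x = q = 22
z = r = 15
y = -x - z = -(22) - (15) = -37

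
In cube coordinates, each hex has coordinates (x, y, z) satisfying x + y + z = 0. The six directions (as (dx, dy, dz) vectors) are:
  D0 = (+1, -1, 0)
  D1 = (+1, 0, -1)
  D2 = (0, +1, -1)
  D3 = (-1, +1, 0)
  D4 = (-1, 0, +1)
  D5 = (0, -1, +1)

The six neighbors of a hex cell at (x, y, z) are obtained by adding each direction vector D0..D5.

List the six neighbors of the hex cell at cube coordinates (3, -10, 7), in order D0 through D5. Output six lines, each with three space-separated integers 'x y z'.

Center: (3, -10, 7). Add each direction:
  D0: (3, -10, 7) + (1, -1, 0) = (4, -11, 7)
  D1: (3, -10, 7) + (1, 0, -1) = (4, -10, 6)
  D2: (3, -10, 7) + (0, 1, -1) = (3, -9, 6)
  D3: (3, -10, 7) + (-1, 1, 0) = (2, -9, 7)
  D4: (3, -10, 7) + (-1, 0, 1) = (2, -10, 8)
  D5: (3, -10, 7) + (0, -1, 1) = (3, -11, 8)

Answer: 4 -11 7
4 -10 6
3 -9 6
2 -9 7
2 -10 8
3 -11 8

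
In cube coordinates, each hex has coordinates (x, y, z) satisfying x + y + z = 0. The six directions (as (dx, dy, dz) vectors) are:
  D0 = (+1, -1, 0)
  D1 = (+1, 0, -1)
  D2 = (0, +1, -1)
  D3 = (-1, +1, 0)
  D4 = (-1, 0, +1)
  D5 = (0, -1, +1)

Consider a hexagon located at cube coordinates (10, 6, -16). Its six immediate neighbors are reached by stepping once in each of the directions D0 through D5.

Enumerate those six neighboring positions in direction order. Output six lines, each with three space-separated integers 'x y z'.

Center: (10, 6, -16). Add each direction:
  D0: (10, 6, -16) + (1, -1, 0) = (11, 5, -16)
  D1: (10, 6, -16) + (1, 0, -1) = (11, 6, -17)
  D2: (10, 6, -16) + (0, 1, -1) = (10, 7, -17)
  D3: (10, 6, -16) + (-1, 1, 0) = (9, 7, -16)
  D4: (10, 6, -16) + (-1, 0, 1) = (9, 6, -15)
  D5: (10, 6, -16) + (0, -1, 1) = (10, 5, -15)

Answer: 11 5 -16
11 6 -17
10 7 -17
9 7 -16
9 6 -15
10 5 -15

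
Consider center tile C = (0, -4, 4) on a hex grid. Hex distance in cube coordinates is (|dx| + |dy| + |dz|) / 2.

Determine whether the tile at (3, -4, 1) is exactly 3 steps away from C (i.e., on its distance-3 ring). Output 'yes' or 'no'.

|px - cx| = |3 - 0| = 3
|py - cy| = |-4 - (-4)| = 0
|pz - cz| = |1 - 4| = 3
distance = (3+0+3)/2 = 6/2 = 3
radius = 3; distance == radius -> yes

Answer: yes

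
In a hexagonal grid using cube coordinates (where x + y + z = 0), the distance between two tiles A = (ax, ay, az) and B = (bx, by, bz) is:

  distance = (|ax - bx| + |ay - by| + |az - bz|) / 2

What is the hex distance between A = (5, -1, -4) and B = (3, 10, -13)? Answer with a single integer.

|ax - bx| = |5 - 3| = 2
|ay - by| = |-1 - 10| = 11
|az - bz| = |-4 - (-13)| = 9
distance = (2 + 11 + 9) / 2 = 22 / 2 = 11

Answer: 11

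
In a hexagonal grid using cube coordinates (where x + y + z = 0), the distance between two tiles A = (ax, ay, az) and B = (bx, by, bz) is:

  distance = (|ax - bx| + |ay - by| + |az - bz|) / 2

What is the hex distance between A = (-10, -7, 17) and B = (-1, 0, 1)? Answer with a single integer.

|ax - bx| = |-10 - (-1)| = 9
|ay - by| = |-7 - 0| = 7
|az - bz| = |17 - 1| = 16
distance = (9 + 7 + 16) / 2 = 32 / 2 = 16

Answer: 16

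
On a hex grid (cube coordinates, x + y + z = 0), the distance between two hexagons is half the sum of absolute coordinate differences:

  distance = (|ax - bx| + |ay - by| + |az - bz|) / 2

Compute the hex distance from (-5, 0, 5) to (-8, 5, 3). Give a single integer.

|ax - bx| = |-5 - (-8)| = 3
|ay - by| = |0 - 5| = 5
|az - bz| = |5 - 3| = 2
distance = (3 + 5 + 2) / 2 = 10 / 2 = 5

Answer: 5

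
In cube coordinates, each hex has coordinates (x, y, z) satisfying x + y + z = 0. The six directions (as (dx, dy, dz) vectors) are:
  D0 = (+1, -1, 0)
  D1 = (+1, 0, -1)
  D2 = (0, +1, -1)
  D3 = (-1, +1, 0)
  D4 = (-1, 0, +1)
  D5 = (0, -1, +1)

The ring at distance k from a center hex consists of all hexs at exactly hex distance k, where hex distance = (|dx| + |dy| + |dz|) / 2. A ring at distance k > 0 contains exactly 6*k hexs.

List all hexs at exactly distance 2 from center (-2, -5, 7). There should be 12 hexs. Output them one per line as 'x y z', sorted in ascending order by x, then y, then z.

Walk ring at distance 2 from (-2, -5, 7):
Start at center + D4*2 = (-4, -5, 9)
  hex 0: (-4, -5, 9)
  hex 1: (-3, -6, 9)
  hex 2: (-2, -7, 9)
  hex 3: (-1, -7, 8)
  hex 4: (0, -7, 7)
  hex 5: (0, -6, 6)
  hex 6: (0, -5, 5)
  hex 7: (-1, -4, 5)
  hex 8: (-2, -3, 5)
  hex 9: (-3, -3, 6)
  hex 10: (-4, -3, 7)
  hex 11: (-4, -4, 8)
Sorted: 12 hexes.

Answer: -4 -5 9
-4 -4 8
-4 -3 7
-3 -6 9
-3 -3 6
-2 -7 9
-2 -3 5
-1 -7 8
-1 -4 5
0 -7 7
0 -6 6
0 -5 5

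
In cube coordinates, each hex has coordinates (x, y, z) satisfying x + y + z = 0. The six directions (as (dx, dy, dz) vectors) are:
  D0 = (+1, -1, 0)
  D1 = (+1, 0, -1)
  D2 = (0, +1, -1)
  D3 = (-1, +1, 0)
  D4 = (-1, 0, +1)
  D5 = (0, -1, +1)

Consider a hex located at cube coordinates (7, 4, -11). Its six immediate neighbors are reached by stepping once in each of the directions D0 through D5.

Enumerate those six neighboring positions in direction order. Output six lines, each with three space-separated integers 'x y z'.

Answer: 8 3 -11
8 4 -12
7 5 -12
6 5 -11
6 4 -10
7 3 -10

Derivation:
Center: (7, 4, -11). Add each direction:
  D0: (7, 4, -11) + (1, -1, 0) = (8, 3, -11)
  D1: (7, 4, -11) + (1, 0, -1) = (8, 4, -12)
  D2: (7, 4, -11) + (0, 1, -1) = (7, 5, -12)
  D3: (7, 4, -11) + (-1, 1, 0) = (6, 5, -11)
  D4: (7, 4, -11) + (-1, 0, 1) = (6, 4, -10)
  D5: (7, 4, -11) + (0, -1, 1) = (7, 3, -10)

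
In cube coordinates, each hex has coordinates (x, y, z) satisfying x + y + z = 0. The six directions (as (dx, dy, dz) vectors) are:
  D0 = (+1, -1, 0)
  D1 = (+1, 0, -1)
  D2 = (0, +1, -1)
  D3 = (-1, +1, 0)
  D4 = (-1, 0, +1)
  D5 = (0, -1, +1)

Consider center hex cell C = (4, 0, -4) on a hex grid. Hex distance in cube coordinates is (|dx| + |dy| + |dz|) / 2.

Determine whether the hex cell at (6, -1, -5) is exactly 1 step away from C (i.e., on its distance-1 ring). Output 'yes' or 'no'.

|px - cx| = |6 - 4| = 2
|py - cy| = |-1 - 0| = 1
|pz - cz| = |-5 - (-4)| = 1
distance = (2+1+1)/2 = 4/2 = 2
radius = 1; distance != radius -> no

Answer: no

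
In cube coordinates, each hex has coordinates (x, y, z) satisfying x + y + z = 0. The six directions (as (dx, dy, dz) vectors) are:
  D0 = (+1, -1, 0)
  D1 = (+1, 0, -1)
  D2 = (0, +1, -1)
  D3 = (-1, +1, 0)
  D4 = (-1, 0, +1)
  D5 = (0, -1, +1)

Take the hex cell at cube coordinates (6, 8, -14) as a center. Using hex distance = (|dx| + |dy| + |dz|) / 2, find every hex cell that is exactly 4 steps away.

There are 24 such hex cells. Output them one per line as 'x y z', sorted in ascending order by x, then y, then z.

Walk ring at distance 4 from (6, 8, -14):
Start at center + D4*4 = (2, 8, -10)
  hex 0: (2, 8, -10)
  hex 1: (3, 7, -10)
  hex 2: (4, 6, -10)
  hex 3: (5, 5, -10)
  hex 4: (6, 4, -10)
  hex 5: (7, 4, -11)
  hex 6: (8, 4, -12)
  hex 7: (9, 4, -13)
  hex 8: (10, 4, -14)
  hex 9: (10, 5, -15)
  hex 10: (10, 6, -16)
  hex 11: (10, 7, -17)
  hex 12: (10, 8, -18)
  hex 13: (9, 9, -18)
  hex 14: (8, 10, -18)
  hex 15: (7, 11, -18)
  hex 16: (6, 12, -18)
  hex 17: (5, 12, -17)
  hex 18: (4, 12, -16)
  hex 19: (3, 12, -15)
  hex 20: (2, 12, -14)
  hex 21: (2, 11, -13)
  hex 22: (2, 10, -12)
  hex 23: (2, 9, -11)
Sorted: 24 hexes.

Answer: 2 8 -10
2 9 -11
2 10 -12
2 11 -13
2 12 -14
3 7 -10
3 12 -15
4 6 -10
4 12 -16
5 5 -10
5 12 -17
6 4 -10
6 12 -18
7 4 -11
7 11 -18
8 4 -12
8 10 -18
9 4 -13
9 9 -18
10 4 -14
10 5 -15
10 6 -16
10 7 -17
10 8 -18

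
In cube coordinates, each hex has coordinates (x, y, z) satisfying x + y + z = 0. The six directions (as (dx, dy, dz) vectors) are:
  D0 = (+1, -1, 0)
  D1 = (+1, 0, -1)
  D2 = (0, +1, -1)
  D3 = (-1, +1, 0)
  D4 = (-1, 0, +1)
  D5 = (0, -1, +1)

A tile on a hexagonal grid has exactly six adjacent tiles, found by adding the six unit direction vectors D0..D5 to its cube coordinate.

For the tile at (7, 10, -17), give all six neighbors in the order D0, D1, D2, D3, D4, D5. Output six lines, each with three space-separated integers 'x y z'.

Center: (7, 10, -17). Add each direction:
  D0: (7, 10, -17) + (1, -1, 0) = (8, 9, -17)
  D1: (7, 10, -17) + (1, 0, -1) = (8, 10, -18)
  D2: (7, 10, -17) + (0, 1, -1) = (7, 11, -18)
  D3: (7, 10, -17) + (-1, 1, 0) = (6, 11, -17)
  D4: (7, 10, -17) + (-1, 0, 1) = (6, 10, -16)
  D5: (7, 10, -17) + (0, -1, 1) = (7, 9, -16)

Answer: 8 9 -17
8 10 -18
7 11 -18
6 11 -17
6 10 -16
7 9 -16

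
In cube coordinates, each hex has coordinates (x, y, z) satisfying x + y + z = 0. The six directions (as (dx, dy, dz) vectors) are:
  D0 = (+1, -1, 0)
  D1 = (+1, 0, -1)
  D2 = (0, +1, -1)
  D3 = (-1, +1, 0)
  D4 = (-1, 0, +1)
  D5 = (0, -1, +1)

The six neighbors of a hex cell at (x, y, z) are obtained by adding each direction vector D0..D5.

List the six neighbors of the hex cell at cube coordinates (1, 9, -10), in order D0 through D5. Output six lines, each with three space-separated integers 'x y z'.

Answer: 2 8 -10
2 9 -11
1 10 -11
0 10 -10
0 9 -9
1 8 -9

Derivation:
Center: (1, 9, -10). Add each direction:
  D0: (1, 9, -10) + (1, -1, 0) = (2, 8, -10)
  D1: (1, 9, -10) + (1, 0, -1) = (2, 9, -11)
  D2: (1, 9, -10) + (0, 1, -1) = (1, 10, -11)
  D3: (1, 9, -10) + (-1, 1, 0) = (0, 10, -10)
  D4: (1, 9, -10) + (-1, 0, 1) = (0, 9, -9)
  D5: (1, 9, -10) + (0, -1, 1) = (1, 8, -9)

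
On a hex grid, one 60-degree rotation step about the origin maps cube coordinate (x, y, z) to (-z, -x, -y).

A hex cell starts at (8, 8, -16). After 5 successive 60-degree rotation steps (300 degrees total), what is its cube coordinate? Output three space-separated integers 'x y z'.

Start: (8, 8, -16)
Step 1: (8, 8, -16) -> (-(-16), -(8), -(8)) = (16, -8, -8)
Step 2: (16, -8, -8) -> (-(-8), -(16), -(-8)) = (8, -16, 8)
Step 3: (8, -16, 8) -> (-(8), -(8), -(-16)) = (-8, -8, 16)
Step 4: (-8, -8, 16) -> (-(16), -(-8), -(-8)) = (-16, 8, 8)
Step 5: (-16, 8, 8) -> (-(8), -(-16), -(8)) = (-8, 16, -8)

Answer: -8 16 -8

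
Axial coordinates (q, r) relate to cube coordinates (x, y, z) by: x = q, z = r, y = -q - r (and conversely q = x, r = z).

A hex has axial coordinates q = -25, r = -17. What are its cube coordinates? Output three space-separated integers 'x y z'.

Answer: -25 42 -17

Derivation:
x = q = -25
z = r = -17
y = -x - z = -(-25) - (-17) = 42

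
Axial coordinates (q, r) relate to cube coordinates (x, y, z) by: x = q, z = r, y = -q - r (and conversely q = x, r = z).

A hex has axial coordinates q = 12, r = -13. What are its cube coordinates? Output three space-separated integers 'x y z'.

x = q = 12
z = r = -13
y = -x - z = -(12) - (-13) = 1

Answer: 12 1 -13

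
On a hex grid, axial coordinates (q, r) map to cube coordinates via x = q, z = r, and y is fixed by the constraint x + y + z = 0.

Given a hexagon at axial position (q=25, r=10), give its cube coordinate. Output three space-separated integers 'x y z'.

Answer: 25 -35 10

Derivation:
x = q = 25
z = r = 10
y = -x - z = -(25) - (10) = -35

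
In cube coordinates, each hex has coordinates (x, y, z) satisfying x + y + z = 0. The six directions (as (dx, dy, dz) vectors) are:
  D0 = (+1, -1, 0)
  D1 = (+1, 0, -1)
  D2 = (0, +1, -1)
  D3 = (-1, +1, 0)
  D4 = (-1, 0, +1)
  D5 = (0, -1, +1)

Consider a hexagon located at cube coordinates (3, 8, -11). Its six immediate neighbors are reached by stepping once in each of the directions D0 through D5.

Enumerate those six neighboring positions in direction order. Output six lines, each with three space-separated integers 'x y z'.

Answer: 4 7 -11
4 8 -12
3 9 -12
2 9 -11
2 8 -10
3 7 -10

Derivation:
Center: (3, 8, -11). Add each direction:
  D0: (3, 8, -11) + (1, -1, 0) = (4, 7, -11)
  D1: (3, 8, -11) + (1, 0, -1) = (4, 8, -12)
  D2: (3, 8, -11) + (0, 1, -1) = (3, 9, -12)
  D3: (3, 8, -11) + (-1, 1, 0) = (2, 9, -11)
  D4: (3, 8, -11) + (-1, 0, 1) = (2, 8, -10)
  D5: (3, 8, -11) + (0, -1, 1) = (3, 7, -10)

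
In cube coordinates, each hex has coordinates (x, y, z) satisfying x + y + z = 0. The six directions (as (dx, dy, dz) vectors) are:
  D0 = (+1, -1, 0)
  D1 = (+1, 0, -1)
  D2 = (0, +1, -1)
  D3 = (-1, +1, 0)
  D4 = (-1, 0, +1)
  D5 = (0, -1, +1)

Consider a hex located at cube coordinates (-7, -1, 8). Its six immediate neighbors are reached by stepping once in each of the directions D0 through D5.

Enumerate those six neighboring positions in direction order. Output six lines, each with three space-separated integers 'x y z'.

Answer: -6 -2 8
-6 -1 7
-7 0 7
-8 0 8
-8 -1 9
-7 -2 9

Derivation:
Center: (-7, -1, 8). Add each direction:
  D0: (-7, -1, 8) + (1, -1, 0) = (-6, -2, 8)
  D1: (-7, -1, 8) + (1, 0, -1) = (-6, -1, 7)
  D2: (-7, -1, 8) + (0, 1, -1) = (-7, 0, 7)
  D3: (-7, -1, 8) + (-1, 1, 0) = (-8, 0, 8)
  D4: (-7, -1, 8) + (-1, 0, 1) = (-8, -1, 9)
  D5: (-7, -1, 8) + (0, -1, 1) = (-7, -2, 9)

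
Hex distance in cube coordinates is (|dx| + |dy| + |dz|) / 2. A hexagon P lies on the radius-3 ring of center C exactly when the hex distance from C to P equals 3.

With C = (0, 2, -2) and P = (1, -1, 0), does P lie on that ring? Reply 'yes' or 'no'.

Answer: yes

Derivation:
|px - cx| = |1 - 0| = 1
|py - cy| = |-1 - 2| = 3
|pz - cz| = |0 - (-2)| = 2
distance = (1+3+2)/2 = 6/2 = 3
radius = 3; distance == radius -> yes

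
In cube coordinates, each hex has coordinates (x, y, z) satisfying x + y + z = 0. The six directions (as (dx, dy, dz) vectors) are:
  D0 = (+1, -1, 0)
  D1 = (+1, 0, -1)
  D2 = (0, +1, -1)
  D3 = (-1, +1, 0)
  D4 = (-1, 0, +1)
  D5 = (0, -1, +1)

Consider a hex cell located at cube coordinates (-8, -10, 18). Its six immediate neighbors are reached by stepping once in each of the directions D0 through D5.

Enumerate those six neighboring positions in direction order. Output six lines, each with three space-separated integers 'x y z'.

Center: (-8, -10, 18). Add each direction:
  D0: (-8, -10, 18) + (1, -1, 0) = (-7, -11, 18)
  D1: (-8, -10, 18) + (1, 0, -1) = (-7, -10, 17)
  D2: (-8, -10, 18) + (0, 1, -1) = (-8, -9, 17)
  D3: (-8, -10, 18) + (-1, 1, 0) = (-9, -9, 18)
  D4: (-8, -10, 18) + (-1, 0, 1) = (-9, -10, 19)
  D5: (-8, -10, 18) + (0, -1, 1) = (-8, -11, 19)

Answer: -7 -11 18
-7 -10 17
-8 -9 17
-9 -9 18
-9 -10 19
-8 -11 19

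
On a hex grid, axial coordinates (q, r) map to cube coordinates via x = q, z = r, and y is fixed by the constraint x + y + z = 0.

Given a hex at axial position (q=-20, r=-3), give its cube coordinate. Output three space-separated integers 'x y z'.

Answer: -20 23 -3

Derivation:
x = q = -20
z = r = -3
y = -x - z = -(-20) - (-3) = 23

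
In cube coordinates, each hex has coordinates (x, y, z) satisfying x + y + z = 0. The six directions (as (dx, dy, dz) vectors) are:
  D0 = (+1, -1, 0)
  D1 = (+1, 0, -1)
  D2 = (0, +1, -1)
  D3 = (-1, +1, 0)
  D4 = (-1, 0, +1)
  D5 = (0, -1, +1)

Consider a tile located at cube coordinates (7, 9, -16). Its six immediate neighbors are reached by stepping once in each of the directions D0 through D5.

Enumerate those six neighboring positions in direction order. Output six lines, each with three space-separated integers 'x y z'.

Answer: 8 8 -16
8 9 -17
7 10 -17
6 10 -16
6 9 -15
7 8 -15

Derivation:
Center: (7, 9, -16). Add each direction:
  D0: (7, 9, -16) + (1, -1, 0) = (8, 8, -16)
  D1: (7, 9, -16) + (1, 0, -1) = (8, 9, -17)
  D2: (7, 9, -16) + (0, 1, -1) = (7, 10, -17)
  D3: (7, 9, -16) + (-1, 1, 0) = (6, 10, -16)
  D4: (7, 9, -16) + (-1, 0, 1) = (6, 9, -15)
  D5: (7, 9, -16) + (0, -1, 1) = (7, 8, -15)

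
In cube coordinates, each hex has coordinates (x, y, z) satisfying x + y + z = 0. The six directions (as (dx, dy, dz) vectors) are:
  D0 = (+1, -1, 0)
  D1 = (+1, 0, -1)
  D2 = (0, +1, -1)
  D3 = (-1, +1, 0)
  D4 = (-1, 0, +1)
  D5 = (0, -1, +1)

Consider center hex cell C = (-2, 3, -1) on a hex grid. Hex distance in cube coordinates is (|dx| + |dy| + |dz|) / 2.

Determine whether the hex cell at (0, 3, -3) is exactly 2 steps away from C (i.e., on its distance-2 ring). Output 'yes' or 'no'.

|px - cx| = |0 - (-2)| = 2
|py - cy| = |3 - 3| = 0
|pz - cz| = |-3 - (-1)| = 2
distance = (2+0+2)/2 = 4/2 = 2
radius = 2; distance == radius -> yes

Answer: yes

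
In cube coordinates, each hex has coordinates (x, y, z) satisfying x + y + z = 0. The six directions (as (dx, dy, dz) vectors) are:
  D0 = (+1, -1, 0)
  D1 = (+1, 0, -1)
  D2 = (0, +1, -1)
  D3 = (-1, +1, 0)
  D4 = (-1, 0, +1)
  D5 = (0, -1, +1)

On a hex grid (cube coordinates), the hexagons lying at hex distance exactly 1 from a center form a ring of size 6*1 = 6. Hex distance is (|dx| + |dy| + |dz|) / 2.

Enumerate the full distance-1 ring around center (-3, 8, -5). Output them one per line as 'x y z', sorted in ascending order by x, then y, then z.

Answer: -4 8 -4
-4 9 -5
-3 7 -4
-3 9 -6
-2 7 -5
-2 8 -6

Derivation:
Walk ring at distance 1 from (-3, 8, -5):
Start at center + D4*1 = (-4, 8, -4)
  hex 0: (-4, 8, -4)
  hex 1: (-3, 7, -4)
  hex 2: (-2, 7, -5)
  hex 3: (-2, 8, -6)
  hex 4: (-3, 9, -6)
  hex 5: (-4, 9, -5)
Sorted: 6 hexes.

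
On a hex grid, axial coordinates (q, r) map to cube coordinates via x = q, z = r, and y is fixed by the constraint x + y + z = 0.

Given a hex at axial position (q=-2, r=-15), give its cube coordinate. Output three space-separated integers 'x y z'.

Answer: -2 17 -15

Derivation:
x = q = -2
z = r = -15
y = -x - z = -(-2) - (-15) = 17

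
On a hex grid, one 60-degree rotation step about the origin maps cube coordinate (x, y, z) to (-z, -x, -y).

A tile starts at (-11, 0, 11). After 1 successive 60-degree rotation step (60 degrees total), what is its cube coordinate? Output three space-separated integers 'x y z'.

Answer: -11 11 0

Derivation:
Start: (-11, 0, 11)
Step 1: (-11, 0, 11) -> (-(11), -(-11), -(0)) = (-11, 11, 0)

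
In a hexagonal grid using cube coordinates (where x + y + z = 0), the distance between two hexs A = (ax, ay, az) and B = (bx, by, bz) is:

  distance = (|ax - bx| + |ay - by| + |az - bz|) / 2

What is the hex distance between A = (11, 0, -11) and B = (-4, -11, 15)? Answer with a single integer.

|ax - bx| = |11 - (-4)| = 15
|ay - by| = |0 - (-11)| = 11
|az - bz| = |-11 - 15| = 26
distance = (15 + 11 + 26) / 2 = 52 / 2 = 26

Answer: 26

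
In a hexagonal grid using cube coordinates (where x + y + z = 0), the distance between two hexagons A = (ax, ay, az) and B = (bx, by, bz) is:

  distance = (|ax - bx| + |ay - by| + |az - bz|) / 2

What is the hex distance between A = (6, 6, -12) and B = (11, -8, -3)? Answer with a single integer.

Answer: 14

Derivation:
|ax - bx| = |6 - 11| = 5
|ay - by| = |6 - (-8)| = 14
|az - bz| = |-12 - (-3)| = 9
distance = (5 + 14 + 9) / 2 = 28 / 2 = 14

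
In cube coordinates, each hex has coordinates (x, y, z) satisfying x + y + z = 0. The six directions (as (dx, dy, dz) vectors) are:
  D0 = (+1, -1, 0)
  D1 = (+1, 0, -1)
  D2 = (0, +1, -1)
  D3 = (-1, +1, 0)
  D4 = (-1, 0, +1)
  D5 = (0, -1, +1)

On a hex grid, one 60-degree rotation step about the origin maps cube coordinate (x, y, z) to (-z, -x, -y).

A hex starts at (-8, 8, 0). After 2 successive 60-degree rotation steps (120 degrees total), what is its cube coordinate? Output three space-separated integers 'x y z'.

Start: (-8, 8, 0)
Step 1: (-8, 8, 0) -> (-(0), -(-8), -(8)) = (0, 8, -8)
Step 2: (0, 8, -8) -> (-(-8), -(0), -(8)) = (8, 0, -8)

Answer: 8 0 -8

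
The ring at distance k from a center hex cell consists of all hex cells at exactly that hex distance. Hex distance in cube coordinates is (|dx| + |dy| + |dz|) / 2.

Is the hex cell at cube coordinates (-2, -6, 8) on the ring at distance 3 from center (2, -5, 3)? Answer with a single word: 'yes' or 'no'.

Answer: no

Derivation:
|px - cx| = |-2 - 2| = 4
|py - cy| = |-6 - (-5)| = 1
|pz - cz| = |8 - 3| = 5
distance = (4+1+5)/2 = 10/2 = 5
radius = 3; distance != radius -> no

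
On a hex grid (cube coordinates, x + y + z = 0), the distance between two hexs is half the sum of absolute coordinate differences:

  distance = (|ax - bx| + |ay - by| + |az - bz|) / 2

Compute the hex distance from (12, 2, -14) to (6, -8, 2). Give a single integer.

Answer: 16

Derivation:
|ax - bx| = |12 - 6| = 6
|ay - by| = |2 - (-8)| = 10
|az - bz| = |-14 - 2| = 16
distance = (6 + 10 + 16) / 2 = 32 / 2 = 16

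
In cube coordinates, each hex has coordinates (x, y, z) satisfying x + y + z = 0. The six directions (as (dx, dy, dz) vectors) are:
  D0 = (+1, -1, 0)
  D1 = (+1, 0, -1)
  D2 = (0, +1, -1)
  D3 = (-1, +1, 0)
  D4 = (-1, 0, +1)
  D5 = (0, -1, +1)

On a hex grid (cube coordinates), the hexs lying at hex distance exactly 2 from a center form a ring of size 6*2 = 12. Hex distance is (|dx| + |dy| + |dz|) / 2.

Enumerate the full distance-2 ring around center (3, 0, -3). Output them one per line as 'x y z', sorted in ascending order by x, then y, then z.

Walk ring at distance 2 from (3, 0, -3):
Start at center + D4*2 = (1, 0, -1)
  hex 0: (1, 0, -1)
  hex 1: (2, -1, -1)
  hex 2: (3, -2, -1)
  hex 3: (4, -2, -2)
  hex 4: (5, -2, -3)
  hex 5: (5, -1, -4)
  hex 6: (5, 0, -5)
  hex 7: (4, 1, -5)
  hex 8: (3, 2, -5)
  hex 9: (2, 2, -4)
  hex 10: (1, 2, -3)
  hex 11: (1, 1, -2)
Sorted: 12 hexes.

Answer: 1 0 -1
1 1 -2
1 2 -3
2 -1 -1
2 2 -4
3 -2 -1
3 2 -5
4 -2 -2
4 1 -5
5 -2 -3
5 -1 -4
5 0 -5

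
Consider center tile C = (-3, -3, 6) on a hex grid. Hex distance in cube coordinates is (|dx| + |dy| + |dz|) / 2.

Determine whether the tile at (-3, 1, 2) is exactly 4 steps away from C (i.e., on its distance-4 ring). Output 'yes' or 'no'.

|px - cx| = |-3 - (-3)| = 0
|py - cy| = |1 - (-3)| = 4
|pz - cz| = |2 - 6| = 4
distance = (0+4+4)/2 = 8/2 = 4
radius = 4; distance == radius -> yes

Answer: yes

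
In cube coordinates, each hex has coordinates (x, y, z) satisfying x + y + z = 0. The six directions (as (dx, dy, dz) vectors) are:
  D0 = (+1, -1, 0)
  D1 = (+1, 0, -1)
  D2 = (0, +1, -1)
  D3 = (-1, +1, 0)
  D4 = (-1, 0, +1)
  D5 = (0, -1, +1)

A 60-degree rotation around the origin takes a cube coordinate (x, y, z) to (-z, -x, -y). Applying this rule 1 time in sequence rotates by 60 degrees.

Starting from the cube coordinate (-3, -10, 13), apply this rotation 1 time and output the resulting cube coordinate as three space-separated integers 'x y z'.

Start: (-3, -10, 13)
Step 1: (-3, -10, 13) -> (-(13), -(-3), -(-10)) = (-13, 3, 10)

Answer: -13 3 10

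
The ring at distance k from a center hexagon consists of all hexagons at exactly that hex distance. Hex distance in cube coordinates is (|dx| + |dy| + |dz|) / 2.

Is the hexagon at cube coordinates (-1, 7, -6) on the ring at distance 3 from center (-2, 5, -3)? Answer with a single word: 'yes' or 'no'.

Answer: yes

Derivation:
|px - cx| = |-1 - (-2)| = 1
|py - cy| = |7 - 5| = 2
|pz - cz| = |-6 - (-3)| = 3
distance = (1+2+3)/2 = 6/2 = 3
radius = 3; distance == radius -> yes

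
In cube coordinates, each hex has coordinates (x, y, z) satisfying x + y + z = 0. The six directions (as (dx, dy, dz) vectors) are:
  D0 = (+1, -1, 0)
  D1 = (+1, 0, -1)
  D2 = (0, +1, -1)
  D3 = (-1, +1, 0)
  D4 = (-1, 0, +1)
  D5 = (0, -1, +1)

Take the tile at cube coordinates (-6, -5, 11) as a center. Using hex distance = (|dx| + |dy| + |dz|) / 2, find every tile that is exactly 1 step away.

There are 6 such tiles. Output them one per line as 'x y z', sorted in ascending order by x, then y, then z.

Answer: -7 -5 12
-7 -4 11
-6 -6 12
-6 -4 10
-5 -6 11
-5 -5 10

Derivation:
Walk ring at distance 1 from (-6, -5, 11):
Start at center + D4*1 = (-7, -5, 12)
  hex 0: (-7, -5, 12)
  hex 1: (-6, -6, 12)
  hex 2: (-5, -6, 11)
  hex 3: (-5, -5, 10)
  hex 4: (-6, -4, 10)
  hex 5: (-7, -4, 11)
Sorted: 6 hexes.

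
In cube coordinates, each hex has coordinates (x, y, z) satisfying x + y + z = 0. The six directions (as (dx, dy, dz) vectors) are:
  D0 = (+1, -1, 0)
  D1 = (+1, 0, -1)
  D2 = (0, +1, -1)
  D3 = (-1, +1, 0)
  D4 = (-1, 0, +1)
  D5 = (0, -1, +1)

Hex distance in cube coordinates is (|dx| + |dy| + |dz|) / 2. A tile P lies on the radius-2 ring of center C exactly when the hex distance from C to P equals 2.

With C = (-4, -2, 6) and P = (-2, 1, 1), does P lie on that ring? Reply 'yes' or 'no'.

|px - cx| = |-2 - (-4)| = 2
|py - cy| = |1 - (-2)| = 3
|pz - cz| = |1 - 6| = 5
distance = (2+3+5)/2 = 10/2 = 5
radius = 2; distance != radius -> no

Answer: no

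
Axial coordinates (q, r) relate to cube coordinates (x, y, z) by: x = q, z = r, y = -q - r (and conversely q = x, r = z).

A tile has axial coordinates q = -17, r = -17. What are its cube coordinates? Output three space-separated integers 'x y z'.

Answer: -17 34 -17

Derivation:
x = q = -17
z = r = -17
y = -x - z = -(-17) - (-17) = 34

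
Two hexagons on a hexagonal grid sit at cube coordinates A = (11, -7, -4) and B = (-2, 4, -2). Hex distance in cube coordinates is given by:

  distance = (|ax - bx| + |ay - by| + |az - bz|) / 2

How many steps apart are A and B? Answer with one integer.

|ax - bx| = |11 - (-2)| = 13
|ay - by| = |-7 - 4| = 11
|az - bz| = |-4 - (-2)| = 2
distance = (13 + 11 + 2) / 2 = 26 / 2 = 13

Answer: 13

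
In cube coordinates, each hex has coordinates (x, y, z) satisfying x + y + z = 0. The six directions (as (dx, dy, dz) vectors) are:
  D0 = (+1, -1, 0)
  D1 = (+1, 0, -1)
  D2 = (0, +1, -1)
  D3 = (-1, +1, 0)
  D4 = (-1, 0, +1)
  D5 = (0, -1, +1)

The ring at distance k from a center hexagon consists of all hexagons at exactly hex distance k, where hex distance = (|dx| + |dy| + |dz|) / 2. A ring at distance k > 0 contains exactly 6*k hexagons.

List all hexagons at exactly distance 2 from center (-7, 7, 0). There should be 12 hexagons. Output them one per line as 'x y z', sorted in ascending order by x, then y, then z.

Answer: -9 7 2
-9 8 1
-9 9 0
-8 6 2
-8 9 -1
-7 5 2
-7 9 -2
-6 5 1
-6 8 -2
-5 5 0
-5 6 -1
-5 7 -2

Derivation:
Walk ring at distance 2 from (-7, 7, 0):
Start at center + D4*2 = (-9, 7, 2)
  hex 0: (-9, 7, 2)
  hex 1: (-8, 6, 2)
  hex 2: (-7, 5, 2)
  hex 3: (-6, 5, 1)
  hex 4: (-5, 5, 0)
  hex 5: (-5, 6, -1)
  hex 6: (-5, 7, -2)
  hex 7: (-6, 8, -2)
  hex 8: (-7, 9, -2)
  hex 9: (-8, 9, -1)
  hex 10: (-9, 9, 0)
  hex 11: (-9, 8, 1)
Sorted: 12 hexes.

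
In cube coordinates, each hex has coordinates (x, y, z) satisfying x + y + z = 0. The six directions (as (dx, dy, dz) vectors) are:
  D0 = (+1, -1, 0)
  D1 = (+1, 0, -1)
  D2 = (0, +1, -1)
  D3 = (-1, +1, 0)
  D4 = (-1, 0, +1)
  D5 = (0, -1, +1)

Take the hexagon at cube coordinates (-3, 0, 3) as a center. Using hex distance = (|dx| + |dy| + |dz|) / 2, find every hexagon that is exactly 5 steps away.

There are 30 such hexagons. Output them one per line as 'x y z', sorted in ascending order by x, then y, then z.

Walk ring at distance 5 from (-3, 0, 3):
Start at center + D4*5 = (-8, 0, 8)
  hex 0: (-8, 0, 8)
  hex 1: (-7, -1, 8)
  hex 2: (-6, -2, 8)
  hex 3: (-5, -3, 8)
  hex 4: (-4, -4, 8)
  hex 5: (-3, -5, 8)
  hex 6: (-2, -5, 7)
  hex 7: (-1, -5, 6)
  hex 8: (0, -5, 5)
  hex 9: (1, -5, 4)
  hex 10: (2, -5, 3)
  hex 11: (2, -4, 2)
  hex 12: (2, -3, 1)
  hex 13: (2, -2, 0)
  hex 14: (2, -1, -1)
  hex 15: (2, 0, -2)
  hex 16: (1, 1, -2)
  hex 17: (0, 2, -2)
  hex 18: (-1, 3, -2)
  hex 19: (-2, 4, -2)
  hex 20: (-3, 5, -2)
  hex 21: (-4, 5, -1)
  hex 22: (-5, 5, 0)
  hex 23: (-6, 5, 1)
  hex 24: (-7, 5, 2)
  hex 25: (-8, 5, 3)
  hex 26: (-8, 4, 4)
  hex 27: (-8, 3, 5)
  hex 28: (-8, 2, 6)
  hex 29: (-8, 1, 7)
Sorted: 30 hexes.

Answer: -8 0 8
-8 1 7
-8 2 6
-8 3 5
-8 4 4
-8 5 3
-7 -1 8
-7 5 2
-6 -2 8
-6 5 1
-5 -3 8
-5 5 0
-4 -4 8
-4 5 -1
-3 -5 8
-3 5 -2
-2 -5 7
-2 4 -2
-1 -5 6
-1 3 -2
0 -5 5
0 2 -2
1 -5 4
1 1 -2
2 -5 3
2 -4 2
2 -3 1
2 -2 0
2 -1 -1
2 0 -2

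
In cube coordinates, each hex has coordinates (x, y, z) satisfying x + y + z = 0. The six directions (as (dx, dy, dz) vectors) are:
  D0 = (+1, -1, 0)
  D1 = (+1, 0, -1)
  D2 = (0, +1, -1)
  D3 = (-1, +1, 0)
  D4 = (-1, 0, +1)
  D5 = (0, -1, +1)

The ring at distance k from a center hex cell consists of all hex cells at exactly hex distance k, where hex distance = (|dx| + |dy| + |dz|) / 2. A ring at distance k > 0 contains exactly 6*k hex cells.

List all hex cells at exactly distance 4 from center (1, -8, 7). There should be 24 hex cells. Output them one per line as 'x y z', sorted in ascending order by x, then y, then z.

Walk ring at distance 4 from (1, -8, 7):
Start at center + D4*4 = (-3, -8, 11)
  hex 0: (-3, -8, 11)
  hex 1: (-2, -9, 11)
  hex 2: (-1, -10, 11)
  hex 3: (0, -11, 11)
  hex 4: (1, -12, 11)
  hex 5: (2, -12, 10)
  hex 6: (3, -12, 9)
  hex 7: (4, -12, 8)
  hex 8: (5, -12, 7)
  hex 9: (5, -11, 6)
  hex 10: (5, -10, 5)
  hex 11: (5, -9, 4)
  hex 12: (5, -8, 3)
  hex 13: (4, -7, 3)
  hex 14: (3, -6, 3)
  hex 15: (2, -5, 3)
  hex 16: (1, -4, 3)
  hex 17: (0, -4, 4)
  hex 18: (-1, -4, 5)
  hex 19: (-2, -4, 6)
  hex 20: (-3, -4, 7)
  hex 21: (-3, -5, 8)
  hex 22: (-3, -6, 9)
  hex 23: (-3, -7, 10)
Sorted: 24 hexes.

Answer: -3 -8 11
-3 -7 10
-3 -6 9
-3 -5 8
-3 -4 7
-2 -9 11
-2 -4 6
-1 -10 11
-1 -4 5
0 -11 11
0 -4 4
1 -12 11
1 -4 3
2 -12 10
2 -5 3
3 -12 9
3 -6 3
4 -12 8
4 -7 3
5 -12 7
5 -11 6
5 -10 5
5 -9 4
5 -8 3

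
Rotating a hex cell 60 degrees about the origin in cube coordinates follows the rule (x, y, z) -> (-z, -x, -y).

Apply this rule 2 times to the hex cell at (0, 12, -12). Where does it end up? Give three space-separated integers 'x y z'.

Answer: 12 -12 0

Derivation:
Start: (0, 12, -12)
Step 1: (0, 12, -12) -> (-(-12), -(0), -(12)) = (12, 0, -12)
Step 2: (12, 0, -12) -> (-(-12), -(12), -(0)) = (12, -12, 0)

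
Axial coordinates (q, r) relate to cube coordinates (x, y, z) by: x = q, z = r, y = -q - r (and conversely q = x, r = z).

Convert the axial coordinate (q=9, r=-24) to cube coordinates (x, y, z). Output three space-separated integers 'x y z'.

Answer: 9 15 -24

Derivation:
x = q = 9
z = r = -24
y = -x - z = -(9) - (-24) = 15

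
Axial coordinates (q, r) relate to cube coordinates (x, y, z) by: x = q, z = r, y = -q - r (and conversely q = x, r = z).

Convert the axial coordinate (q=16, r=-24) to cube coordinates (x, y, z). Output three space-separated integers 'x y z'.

x = q = 16
z = r = -24
y = -x - z = -(16) - (-24) = 8

Answer: 16 8 -24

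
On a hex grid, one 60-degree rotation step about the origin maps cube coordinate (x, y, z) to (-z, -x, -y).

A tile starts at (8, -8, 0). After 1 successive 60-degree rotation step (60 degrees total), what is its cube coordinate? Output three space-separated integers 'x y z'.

Answer: 0 -8 8

Derivation:
Start: (8, -8, 0)
Step 1: (8, -8, 0) -> (-(0), -(8), -(-8)) = (0, -8, 8)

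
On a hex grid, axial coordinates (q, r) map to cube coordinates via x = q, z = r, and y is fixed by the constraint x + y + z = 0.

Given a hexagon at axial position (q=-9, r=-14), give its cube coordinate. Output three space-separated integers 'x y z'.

x = q = -9
z = r = -14
y = -x - z = -(-9) - (-14) = 23

Answer: -9 23 -14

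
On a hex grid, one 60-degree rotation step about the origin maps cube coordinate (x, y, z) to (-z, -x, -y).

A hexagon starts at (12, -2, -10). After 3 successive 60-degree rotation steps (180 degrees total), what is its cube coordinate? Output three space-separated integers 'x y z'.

Start: (12, -2, -10)
Step 1: (12, -2, -10) -> (-(-10), -(12), -(-2)) = (10, -12, 2)
Step 2: (10, -12, 2) -> (-(2), -(10), -(-12)) = (-2, -10, 12)
Step 3: (-2, -10, 12) -> (-(12), -(-2), -(-10)) = (-12, 2, 10)

Answer: -12 2 10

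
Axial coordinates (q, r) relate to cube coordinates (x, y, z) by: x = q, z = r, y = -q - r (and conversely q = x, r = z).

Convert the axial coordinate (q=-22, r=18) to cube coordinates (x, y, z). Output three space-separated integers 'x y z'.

Answer: -22 4 18

Derivation:
x = q = -22
z = r = 18
y = -x - z = -(-22) - (18) = 4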